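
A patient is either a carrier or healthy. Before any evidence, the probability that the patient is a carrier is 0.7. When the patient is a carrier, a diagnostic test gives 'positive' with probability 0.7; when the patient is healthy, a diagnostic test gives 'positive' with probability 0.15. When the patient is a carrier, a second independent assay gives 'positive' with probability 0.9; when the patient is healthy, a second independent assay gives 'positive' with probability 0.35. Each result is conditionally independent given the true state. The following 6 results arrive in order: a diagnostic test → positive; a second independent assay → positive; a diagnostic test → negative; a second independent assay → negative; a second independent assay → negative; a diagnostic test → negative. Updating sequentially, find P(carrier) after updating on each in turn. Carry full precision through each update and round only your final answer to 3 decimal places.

0.076

Apply Bayes' rule sequentially, carrying P(carrier) forward.
After a diagnostic test='positive': P(carrier) = 0.7·0.7000 / (0.7·0.7000 + 0.15·0.3000) ≈ 0.9159
After a second independent assay='positive': P(carrier) = 0.9·0.9159 / (0.9·0.9159 + 0.35·0.0841) ≈ 0.9655
After a diagnostic test='negative': P(carrier) = 0.3·0.9655 / (0.3·0.9655 + 0.85·0.0345) ≈ 0.9081
After a second independent assay='negative': P(carrier) = 0.1·0.9081 / (0.1·0.9081 + 0.65·0.0919) ≈ 0.6032
After a second independent assay='negative': P(carrier) = 0.1·0.6032 / (0.1·0.6032 + 0.65·0.3968) ≈ 0.1896
After a diagnostic test='negative': P(carrier) = 0.3·0.1896 / (0.3·0.1896 + 0.85·0.8104) ≈ 0.0763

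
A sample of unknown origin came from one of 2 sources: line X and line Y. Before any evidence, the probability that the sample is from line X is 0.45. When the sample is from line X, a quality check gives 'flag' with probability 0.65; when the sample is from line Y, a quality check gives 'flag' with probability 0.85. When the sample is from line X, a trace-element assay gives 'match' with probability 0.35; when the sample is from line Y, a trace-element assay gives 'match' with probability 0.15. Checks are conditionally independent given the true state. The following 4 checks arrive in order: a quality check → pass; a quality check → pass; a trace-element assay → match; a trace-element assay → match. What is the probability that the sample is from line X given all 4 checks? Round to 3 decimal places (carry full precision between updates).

After a quality check='pass': P(line X) = 0.35·0.4500 / (0.35·0.4500 + 0.15·0.5500) ≈ 0.6562
After a quality check='pass': P(line X) = 0.35·0.6562 / (0.35·0.6562 + 0.15·0.3438) ≈ 0.8167
After a trace-element assay='match': P(line X) = 0.35·0.8167 / (0.35·0.8167 + 0.15·0.1833) ≈ 0.9122
After a trace-element assay='match': P(line X) = 0.35·0.9122 / (0.35·0.9122 + 0.15·0.0878) ≈ 0.9604

0.960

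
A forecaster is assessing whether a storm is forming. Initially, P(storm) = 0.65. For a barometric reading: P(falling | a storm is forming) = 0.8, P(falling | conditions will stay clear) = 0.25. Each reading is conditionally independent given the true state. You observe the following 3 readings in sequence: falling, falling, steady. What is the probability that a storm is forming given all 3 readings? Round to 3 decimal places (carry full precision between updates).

After 'falling': P(storm) = 0.8·0.6500 / (0.8·0.6500 + 0.25·0.3500) ≈ 0.8560
After 'falling': P(storm) = 0.8·0.8560 / (0.8·0.8560 + 0.25·0.1440) ≈ 0.9500
After 'steady': P(storm) = 0.2·0.9500 / (0.2·0.9500 + 0.75·0.0500) ≈ 0.8353

0.835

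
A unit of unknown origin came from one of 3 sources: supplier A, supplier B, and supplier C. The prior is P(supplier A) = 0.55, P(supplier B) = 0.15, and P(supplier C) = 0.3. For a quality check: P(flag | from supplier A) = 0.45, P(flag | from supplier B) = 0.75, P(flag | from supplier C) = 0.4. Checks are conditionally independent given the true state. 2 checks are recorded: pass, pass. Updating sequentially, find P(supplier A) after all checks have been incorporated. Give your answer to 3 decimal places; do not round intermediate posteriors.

After 'pass': normaliser = 0.55·0.5500 + 0.25·0.1500 + 0.6·0.3000; P(supplier A) ≈ 0.5817, P(supplier B) ≈ 0.0721, P(supplier C) ≈ 0.3462
After 'pass': normaliser = 0.55·0.5817 + 0.25·0.0721 + 0.6·0.3462; P(supplier A) ≈ 0.5863, P(supplier B) ≈ 0.0330, P(supplier C) ≈ 0.3806

0.586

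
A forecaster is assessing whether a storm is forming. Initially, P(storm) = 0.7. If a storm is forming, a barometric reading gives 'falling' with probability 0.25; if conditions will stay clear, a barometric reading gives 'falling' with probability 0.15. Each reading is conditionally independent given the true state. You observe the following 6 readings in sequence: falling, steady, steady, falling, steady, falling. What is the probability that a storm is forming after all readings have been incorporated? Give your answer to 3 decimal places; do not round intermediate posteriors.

0.881

Apply Bayes' rule sequentially, carrying P(storm) forward.
After 'falling': P(storm) = 0.25·0.7000 / (0.25·0.7000 + 0.15·0.3000) ≈ 0.7955
After 'steady': P(storm) = 0.75·0.7955 / (0.75·0.7955 + 0.85·0.2045) ≈ 0.7743
After 'steady': P(storm) = 0.75·0.7743 / (0.75·0.7743 + 0.85·0.2257) ≈ 0.7517
After 'falling': P(storm) = 0.25·0.7517 / (0.25·0.7517 + 0.15·0.2483) ≈ 0.8346
After 'steady': P(storm) = 0.75·0.8346 / (0.75·0.8346 + 0.85·0.1654) ≈ 0.8166
After 'falling': P(storm) = 0.25·0.8166 / (0.25·0.8166 + 0.15·0.1834) ≈ 0.8812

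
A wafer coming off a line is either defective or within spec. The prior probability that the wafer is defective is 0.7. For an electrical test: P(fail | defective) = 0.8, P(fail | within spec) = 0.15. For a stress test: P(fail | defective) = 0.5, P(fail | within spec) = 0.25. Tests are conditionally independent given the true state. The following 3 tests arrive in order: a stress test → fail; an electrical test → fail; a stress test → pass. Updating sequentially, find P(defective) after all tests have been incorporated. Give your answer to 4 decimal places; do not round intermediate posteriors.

0.9432

Apply Bayes' rule sequentially, carrying P(defective) forward.
After a stress test='fail': P(defective) = 0.5·0.7000 / (0.5·0.7000 + 0.25·0.3000) ≈ 0.8235
After an electrical test='fail': P(defective) = 0.8·0.8235 / (0.8·0.8235 + 0.15·0.1765) ≈ 0.9614
After a stress test='pass': P(defective) = 0.5·0.9614 / (0.5·0.9614 + 0.75·0.0386) ≈ 0.9432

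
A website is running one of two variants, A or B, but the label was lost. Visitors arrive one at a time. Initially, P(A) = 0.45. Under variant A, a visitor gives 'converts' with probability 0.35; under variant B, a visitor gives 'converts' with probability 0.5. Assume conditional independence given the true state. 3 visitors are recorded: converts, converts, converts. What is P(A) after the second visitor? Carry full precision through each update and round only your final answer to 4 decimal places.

0.2862

After 'converts': P(A) = 0.35·0.4500 / (0.35·0.4500 + 0.5·0.5500) ≈ 0.3642
After 'converts': P(A) = 0.35·0.3642 / (0.35·0.3642 + 0.5·0.6358) ≈ 0.2862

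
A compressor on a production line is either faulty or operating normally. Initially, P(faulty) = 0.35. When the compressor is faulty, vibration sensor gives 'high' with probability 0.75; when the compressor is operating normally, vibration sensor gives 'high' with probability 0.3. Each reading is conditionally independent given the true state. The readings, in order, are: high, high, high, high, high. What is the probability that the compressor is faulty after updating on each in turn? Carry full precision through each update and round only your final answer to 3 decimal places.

0.981

Apply Bayes' rule sequentially, carrying P(faulty) forward.
After 'high': P(faulty) = 0.75·0.3500 / (0.75·0.3500 + 0.3·0.6500) ≈ 0.5738
After 'high': P(faulty) = 0.75·0.5738 / (0.75·0.5738 + 0.3·0.4262) ≈ 0.7709
After 'high': P(faulty) = 0.75·0.7709 / (0.75·0.7709 + 0.3·0.2291) ≈ 0.8938
After 'high': P(faulty) = 0.75·0.8938 / (0.75·0.8938 + 0.3·0.1062) ≈ 0.9546
After 'high': P(faulty) = 0.75·0.9546 / (0.75·0.9546 + 0.3·0.0454) ≈ 0.9813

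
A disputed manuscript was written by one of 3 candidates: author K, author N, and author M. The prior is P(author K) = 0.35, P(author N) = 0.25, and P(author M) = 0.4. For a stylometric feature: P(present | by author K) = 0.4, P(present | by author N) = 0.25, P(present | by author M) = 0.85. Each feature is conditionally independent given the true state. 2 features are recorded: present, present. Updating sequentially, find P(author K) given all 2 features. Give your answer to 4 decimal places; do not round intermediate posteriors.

After 'present': normaliser = 0.4·0.3500 + 0.25·0.2500 + 0.85·0.4000; P(author K) ≈ 0.2581, P(author N) ≈ 0.1152, P(author M) ≈ 0.6267
After 'present': normaliser = 0.4·0.2581 + 0.25·0.1152 + 0.85·0.6267; P(author K) ≈ 0.1553, P(author N) ≈ 0.0433, P(author M) ≈ 0.8014

0.1553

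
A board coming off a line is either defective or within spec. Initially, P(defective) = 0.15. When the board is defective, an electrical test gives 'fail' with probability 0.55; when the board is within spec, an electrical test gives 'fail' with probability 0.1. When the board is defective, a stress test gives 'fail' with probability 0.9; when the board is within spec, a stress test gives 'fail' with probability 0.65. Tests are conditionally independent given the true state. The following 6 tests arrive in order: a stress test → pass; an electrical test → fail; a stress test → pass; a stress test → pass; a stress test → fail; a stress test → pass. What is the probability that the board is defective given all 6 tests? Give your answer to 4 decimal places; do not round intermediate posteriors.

0.0089

Apply Bayes' rule sequentially, carrying P(defective) forward.
After a stress test='pass': P(defective) = 0.1·0.1500 / (0.1·0.1500 + 0.35·0.8500) ≈ 0.0480
After an electrical test='fail': P(defective) = 0.55·0.0480 / (0.55·0.0480 + 0.1·0.9520) ≈ 0.2171
After a stress test='pass': P(defective) = 0.1·0.2171 / (0.1·0.2171 + 0.35·0.7829) ≈ 0.0734
After a stress test='pass': P(defective) = 0.1·0.0734 / (0.1·0.0734 + 0.35·0.9266) ≈ 0.0221
After a stress test='fail': P(defective) = 0.9·0.0221 / (0.9·0.0221 + 0.65·0.9779) ≈ 0.0304
After a stress test='pass': P(defective) = 0.1·0.0304 / (0.1·0.0304 + 0.35·0.9696) ≈ 0.0089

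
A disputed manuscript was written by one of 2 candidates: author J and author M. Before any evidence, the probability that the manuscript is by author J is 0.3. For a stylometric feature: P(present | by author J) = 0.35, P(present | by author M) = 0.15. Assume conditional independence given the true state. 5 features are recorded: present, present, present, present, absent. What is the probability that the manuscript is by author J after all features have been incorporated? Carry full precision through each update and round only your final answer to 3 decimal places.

0.907

After 'present': P(author J) = 0.35·0.3000 / (0.35·0.3000 + 0.15·0.7000) ≈ 0.5000
After 'present': P(author J) = 0.35·0.5000 / (0.35·0.5000 + 0.15·0.5000) ≈ 0.7000
After 'present': P(author J) = 0.35·0.7000 / (0.35·0.7000 + 0.15·0.3000) ≈ 0.8448
After 'present': P(author J) = 0.35·0.8448 / (0.35·0.8448 + 0.15·0.1552) ≈ 0.9270
After 'absent': P(author J) = 0.65·0.9270 / (0.65·0.9270 + 0.85·0.0730) ≈ 0.9067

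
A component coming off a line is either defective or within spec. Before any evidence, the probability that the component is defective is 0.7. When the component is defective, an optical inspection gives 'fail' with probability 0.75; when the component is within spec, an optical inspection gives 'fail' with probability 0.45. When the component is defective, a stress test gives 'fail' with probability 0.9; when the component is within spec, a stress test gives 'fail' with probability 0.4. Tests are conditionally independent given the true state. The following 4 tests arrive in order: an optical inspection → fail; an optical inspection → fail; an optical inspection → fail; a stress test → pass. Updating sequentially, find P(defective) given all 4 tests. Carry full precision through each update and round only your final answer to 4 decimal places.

0.6429

Apply Bayes' rule sequentially, carrying P(defective) forward.
After an optical inspection='fail': P(defective) = 0.75·0.7000 / (0.75·0.7000 + 0.45·0.3000) ≈ 0.7955
After an optical inspection='fail': P(defective) = 0.75·0.7955 / (0.75·0.7955 + 0.45·0.2045) ≈ 0.8663
After an optical inspection='fail': P(defective) = 0.75·0.8663 / (0.75·0.8663 + 0.45·0.1337) ≈ 0.9153
After a stress test='pass': P(defective) = 0.1·0.9153 / (0.1·0.9153 + 0.6·0.0847) ≈ 0.6429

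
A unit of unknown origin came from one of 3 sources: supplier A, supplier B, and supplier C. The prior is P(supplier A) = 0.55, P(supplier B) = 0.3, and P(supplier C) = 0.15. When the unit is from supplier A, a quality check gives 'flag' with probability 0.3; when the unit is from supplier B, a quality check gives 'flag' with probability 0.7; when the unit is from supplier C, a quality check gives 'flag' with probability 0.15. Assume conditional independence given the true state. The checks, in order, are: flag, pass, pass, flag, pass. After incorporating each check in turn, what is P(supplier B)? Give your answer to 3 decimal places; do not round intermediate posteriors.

0.172

After 'flag': normaliser = 0.3·0.5500 + 0.7·0.3000 + 0.15·0.1500; P(supplier A) ≈ 0.4151, P(supplier B) ≈ 0.5283, P(supplier C) ≈ 0.0566
After 'pass': normaliser = 0.7·0.4151 + 0.3·0.5283 + 0.85·0.0566; P(supplier A) ≈ 0.5844, P(supplier B) ≈ 0.3188, P(supplier C) ≈ 0.0968
After 'pass': normaliser = 0.7·0.5844 + 0.3·0.3188 + 0.85·0.0968; P(supplier A) ≈ 0.6969, P(supplier B) ≈ 0.1629, P(supplier C) ≈ 0.1401
After 'flag': normaliser = 0.3·0.6969 + 0.7·0.1629 + 0.15·0.1401; P(supplier A) ≈ 0.6075, P(supplier B) ≈ 0.3314, P(supplier C) ≈ 0.0611
After 'pass': normaliser = 0.7·0.6075 + 0.3·0.3314 + 0.85·0.0611; P(supplier A) ≈ 0.7375, P(supplier B) ≈ 0.1724, P(supplier C) ≈ 0.0900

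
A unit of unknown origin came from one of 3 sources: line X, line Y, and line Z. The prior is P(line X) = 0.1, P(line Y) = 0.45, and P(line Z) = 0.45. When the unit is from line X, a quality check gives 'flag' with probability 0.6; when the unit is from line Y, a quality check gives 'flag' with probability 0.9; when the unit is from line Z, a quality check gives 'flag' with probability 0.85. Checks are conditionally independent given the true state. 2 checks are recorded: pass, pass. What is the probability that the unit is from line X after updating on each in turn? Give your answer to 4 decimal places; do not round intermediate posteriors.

0.5224

After 'pass': normaliser = 0.4·0.1000 + 0.1·0.4500 + 0.15·0.4500; P(line X) ≈ 0.2623, P(line Y) ≈ 0.2951, P(line Z) ≈ 0.4426
After 'pass': normaliser = 0.4·0.2623 + 0.1·0.2951 + 0.15·0.4426; P(line X) ≈ 0.5224, P(line Y) ≈ 0.1469, P(line Z) ≈ 0.3306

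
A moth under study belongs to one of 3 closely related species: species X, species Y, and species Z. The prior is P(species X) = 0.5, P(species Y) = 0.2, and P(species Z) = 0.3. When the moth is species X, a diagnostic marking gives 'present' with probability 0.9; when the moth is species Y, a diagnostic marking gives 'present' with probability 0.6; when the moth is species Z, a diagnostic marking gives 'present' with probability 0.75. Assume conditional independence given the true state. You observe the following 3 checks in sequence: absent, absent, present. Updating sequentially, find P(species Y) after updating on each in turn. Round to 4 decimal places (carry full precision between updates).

After 'absent': normaliser = 0.1·0.5000 + 0.4·0.2000 + 0.25·0.3000; P(species X) ≈ 0.2439, P(species Y) ≈ 0.3902, P(species Z) ≈ 0.3659
After 'absent': normaliser = 0.1·0.2439 + 0.4·0.3902 + 0.25·0.3659; P(species X) ≈ 0.0897, P(species Y) ≈ 0.5740, P(species Z) ≈ 0.3363
After 'present': normaliser = 0.9·0.0897 + 0.6·0.5740 + 0.75·0.3363; P(species X) ≈ 0.1192, P(species Y) ≈ 0.5084, P(species Z) ≈ 0.3724

0.5084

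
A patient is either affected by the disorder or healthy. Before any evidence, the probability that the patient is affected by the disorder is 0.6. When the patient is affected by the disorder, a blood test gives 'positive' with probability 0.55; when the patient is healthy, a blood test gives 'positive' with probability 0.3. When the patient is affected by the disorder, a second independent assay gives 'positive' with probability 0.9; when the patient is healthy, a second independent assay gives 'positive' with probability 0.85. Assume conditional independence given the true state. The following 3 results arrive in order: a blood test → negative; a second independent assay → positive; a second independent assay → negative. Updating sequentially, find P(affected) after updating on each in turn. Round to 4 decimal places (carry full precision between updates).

0.4050

Apply Bayes' rule sequentially, carrying P(affected) forward.
After a blood test='negative': P(affected) = 0.45·0.6000 / (0.45·0.6000 + 0.7·0.4000) ≈ 0.4909
After a second independent assay='positive': P(affected) = 0.9·0.4909 / (0.9·0.4909 + 0.85·0.5091) ≈ 0.5052
After a second independent assay='negative': P(affected) = 0.1·0.5052 / (0.1·0.5052 + 0.15·0.4948) ≈ 0.4050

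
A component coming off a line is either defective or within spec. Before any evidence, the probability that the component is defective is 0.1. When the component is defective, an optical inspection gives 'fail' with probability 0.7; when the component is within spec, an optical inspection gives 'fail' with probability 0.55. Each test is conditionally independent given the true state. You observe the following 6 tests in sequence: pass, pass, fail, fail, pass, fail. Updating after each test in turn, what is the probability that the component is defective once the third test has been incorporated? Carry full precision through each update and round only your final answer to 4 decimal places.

0.0591

Each posterior becomes the prior for the next update.
After 'pass': P(defective) = 0.3·0.1000 / (0.3·0.1000 + 0.45·0.9000) ≈ 0.0690
After 'pass': P(defective) = 0.3·0.0690 / (0.3·0.0690 + 0.45·0.9310) ≈ 0.0471
After 'fail': P(defective) = 0.7·0.0471 / (0.7·0.0471 + 0.55·0.9529) ≈ 0.0591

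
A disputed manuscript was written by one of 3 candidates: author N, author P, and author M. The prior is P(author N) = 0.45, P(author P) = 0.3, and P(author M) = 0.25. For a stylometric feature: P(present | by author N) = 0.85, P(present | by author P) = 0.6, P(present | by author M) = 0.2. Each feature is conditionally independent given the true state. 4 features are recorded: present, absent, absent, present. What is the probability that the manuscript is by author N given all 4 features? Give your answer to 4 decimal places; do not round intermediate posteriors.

0.2360

After 'present': normaliser = 0.85·0.4500 + 0.6·0.3000 + 0.2·0.2500; P(author N) ≈ 0.6245, P(author P) ≈ 0.2939, P(author M) ≈ 0.0816
After 'absent': normaliser = 0.15·0.6245 + 0.4·0.2939 + 0.8·0.0816; P(author N) ≈ 0.3387, P(author P) ≈ 0.4251, P(author M) ≈ 0.2362
After 'absent': normaliser = 0.15·0.3387 + 0.4·0.4251 + 0.8·0.2362; P(author N) ≈ 0.1240, P(author P) ≈ 0.4149, P(author M) ≈ 0.4611
After 'present': normaliser = 0.85·0.1240 + 0.6·0.4149 + 0.2·0.4611; P(author N) ≈ 0.2360, P(author P) ≈ 0.5575, P(author M) ≈ 0.2065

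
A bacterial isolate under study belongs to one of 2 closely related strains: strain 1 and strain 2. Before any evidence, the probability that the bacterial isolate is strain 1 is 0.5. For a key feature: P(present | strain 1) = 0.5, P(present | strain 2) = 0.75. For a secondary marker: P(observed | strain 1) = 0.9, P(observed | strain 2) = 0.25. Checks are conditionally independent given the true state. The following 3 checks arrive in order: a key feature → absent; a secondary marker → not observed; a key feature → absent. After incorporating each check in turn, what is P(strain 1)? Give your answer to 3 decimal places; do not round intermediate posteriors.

0.348

After a key feature='absent': P(strain 1) = 0.5·0.5000 / (0.5·0.5000 + 0.25·0.5000) ≈ 0.6667
After a secondary marker='not observed': P(strain 1) = 0.1·0.6667 / (0.1·0.6667 + 0.75·0.3333) ≈ 0.2105
After a key feature='absent': P(strain 1) = 0.5·0.2105 / (0.5·0.2105 + 0.25·0.7895) ≈ 0.3478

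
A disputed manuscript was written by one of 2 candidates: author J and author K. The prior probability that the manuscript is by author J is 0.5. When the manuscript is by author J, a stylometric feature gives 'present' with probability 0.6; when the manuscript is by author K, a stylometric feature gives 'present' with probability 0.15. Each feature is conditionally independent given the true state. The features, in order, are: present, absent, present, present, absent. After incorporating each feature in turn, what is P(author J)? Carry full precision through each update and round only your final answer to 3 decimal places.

Each posterior becomes the prior for the next update.
After 'present': P(author J) = 0.6·0.5000 / (0.6·0.5000 + 0.15·0.5000) ≈ 0.8000
After 'absent': P(author J) = 0.4·0.8000 / (0.4·0.8000 + 0.85·0.2000) ≈ 0.6531
After 'present': P(author J) = 0.6·0.6531 / (0.6·0.6531 + 0.15·0.3469) ≈ 0.8828
After 'present': P(author J) = 0.6·0.8828 / (0.6·0.8828 + 0.15·0.1172) ≈ 0.9679
After 'absent': P(author J) = 0.4·0.9679 / (0.4·0.9679 + 0.85·0.0321) ≈ 0.9341

0.934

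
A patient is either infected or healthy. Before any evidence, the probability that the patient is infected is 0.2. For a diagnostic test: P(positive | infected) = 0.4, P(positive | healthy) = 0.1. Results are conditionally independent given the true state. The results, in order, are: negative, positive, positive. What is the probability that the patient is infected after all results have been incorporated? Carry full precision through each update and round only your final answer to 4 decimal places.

Each posterior becomes the prior for the next update.
After 'negative': P(infected) = 0.6·0.2000 / (0.6·0.2000 + 0.9·0.8000) ≈ 0.1429
After 'positive': P(infected) = 0.4·0.1429 / (0.4·0.1429 + 0.1·0.8571) ≈ 0.4000
After 'positive': P(infected) = 0.4·0.4000 / (0.4·0.4000 + 0.1·0.6000) ≈ 0.7273

0.7273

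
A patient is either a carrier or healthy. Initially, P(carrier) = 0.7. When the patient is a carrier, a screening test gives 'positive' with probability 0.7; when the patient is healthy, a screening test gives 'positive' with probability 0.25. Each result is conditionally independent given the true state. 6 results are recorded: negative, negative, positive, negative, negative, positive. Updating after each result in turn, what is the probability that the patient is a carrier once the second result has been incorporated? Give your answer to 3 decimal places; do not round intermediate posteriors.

Apply Bayes' rule sequentially, carrying P(carrier) forward.
After 'negative': P(carrier) = 0.3·0.7000 / (0.3·0.7000 + 0.75·0.3000) ≈ 0.4828
After 'negative': P(carrier) = 0.3·0.4828 / (0.3·0.4828 + 0.75·0.5172) ≈ 0.2718

0.272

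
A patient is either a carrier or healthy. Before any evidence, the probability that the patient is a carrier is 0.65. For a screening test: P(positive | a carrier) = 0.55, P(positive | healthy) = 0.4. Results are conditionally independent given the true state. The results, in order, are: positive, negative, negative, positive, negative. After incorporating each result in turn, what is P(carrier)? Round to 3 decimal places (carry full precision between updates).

0.597

After 'positive': P(carrier) = 0.55·0.6500 / (0.55·0.6500 + 0.4·0.3500) ≈ 0.7186
After 'negative': P(carrier) = 0.45·0.7186 / (0.45·0.7186 + 0.6·0.2814) ≈ 0.6570
After 'negative': P(carrier) = 0.45·0.6570 / (0.45·0.6570 + 0.6·0.3430) ≈ 0.5896
After 'positive': P(carrier) = 0.55·0.5896 / (0.55·0.5896 + 0.4·0.4104) ≈ 0.6639
After 'negative': P(carrier) = 0.45·0.6639 / (0.45·0.6639 + 0.6·0.3361) ≈ 0.5970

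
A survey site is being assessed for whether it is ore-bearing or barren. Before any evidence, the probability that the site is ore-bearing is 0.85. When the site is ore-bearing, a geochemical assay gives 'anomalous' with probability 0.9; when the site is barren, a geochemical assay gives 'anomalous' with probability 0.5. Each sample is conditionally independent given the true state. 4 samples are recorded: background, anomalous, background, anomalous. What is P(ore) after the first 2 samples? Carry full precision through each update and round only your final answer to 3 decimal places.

After 'background': P(ore) = 0.1·0.8500 / (0.1·0.8500 + 0.5·0.1500) ≈ 0.5312
After 'anomalous': P(ore) = 0.9·0.5312 / (0.9·0.5312 + 0.5·0.4688) ≈ 0.6711

0.671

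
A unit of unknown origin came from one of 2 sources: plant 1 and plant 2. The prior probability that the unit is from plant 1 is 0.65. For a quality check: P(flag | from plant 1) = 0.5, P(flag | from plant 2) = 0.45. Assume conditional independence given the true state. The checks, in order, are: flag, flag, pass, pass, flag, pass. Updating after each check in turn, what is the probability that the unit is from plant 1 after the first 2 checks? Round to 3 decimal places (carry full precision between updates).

0.696

Apply Bayes' rule sequentially, carrying P(plant 1) forward.
After 'flag': P(plant 1) = 0.5·0.6500 / (0.5·0.6500 + 0.45·0.3500) ≈ 0.6736
After 'flag': P(plant 1) = 0.5·0.6736 / (0.5·0.6736 + 0.45·0.3264) ≈ 0.6963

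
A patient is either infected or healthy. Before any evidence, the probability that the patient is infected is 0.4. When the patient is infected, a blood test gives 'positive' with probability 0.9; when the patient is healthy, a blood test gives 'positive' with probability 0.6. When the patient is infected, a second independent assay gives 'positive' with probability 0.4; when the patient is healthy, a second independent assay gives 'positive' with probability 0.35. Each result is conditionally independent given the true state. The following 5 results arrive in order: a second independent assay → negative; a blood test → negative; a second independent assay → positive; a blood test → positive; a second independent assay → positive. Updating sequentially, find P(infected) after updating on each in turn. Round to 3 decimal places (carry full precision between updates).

After a second independent assay='negative': P(infected) = 0.6·0.4000 / (0.6·0.4000 + 0.65·0.6000) ≈ 0.3810
After a blood test='negative': P(infected) = 0.1·0.3810 / (0.1·0.3810 + 0.4·0.6190) ≈ 0.1333
After a second independent assay='positive': P(infected) = 0.4·0.1333 / (0.4·0.1333 + 0.35·0.8667) ≈ 0.1495
After a blood test='positive': P(infected) = 0.9·0.1495 / (0.9·0.1495 + 0.6·0.8505) ≈ 0.2087
After a second independent assay='positive': P(infected) = 0.4·0.2087 / (0.4·0.2087 + 0.35·0.7913) ≈ 0.2316

0.232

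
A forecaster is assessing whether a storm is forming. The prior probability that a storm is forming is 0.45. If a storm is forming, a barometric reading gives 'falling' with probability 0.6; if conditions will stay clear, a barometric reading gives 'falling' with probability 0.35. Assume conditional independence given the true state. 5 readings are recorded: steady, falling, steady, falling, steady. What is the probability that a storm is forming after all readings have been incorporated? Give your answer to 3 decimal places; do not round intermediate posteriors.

After 'steady': P(storm) = 0.4·0.4500 / (0.4·0.4500 + 0.65·0.5500) ≈ 0.3349
After 'falling': P(storm) = 0.6·0.3349 / (0.6·0.3349 + 0.35·0.6651) ≈ 0.4633
After 'steady': P(storm) = 0.4·0.4633 / (0.4·0.4633 + 0.65·0.5367) ≈ 0.3469
After 'falling': P(storm) = 0.6·0.3469 / (0.6·0.3469 + 0.35·0.6531) ≈ 0.4766
After 'steady': P(storm) = 0.4·0.4766 / (0.4·0.4766 + 0.65·0.5234) ≈ 0.3591

0.359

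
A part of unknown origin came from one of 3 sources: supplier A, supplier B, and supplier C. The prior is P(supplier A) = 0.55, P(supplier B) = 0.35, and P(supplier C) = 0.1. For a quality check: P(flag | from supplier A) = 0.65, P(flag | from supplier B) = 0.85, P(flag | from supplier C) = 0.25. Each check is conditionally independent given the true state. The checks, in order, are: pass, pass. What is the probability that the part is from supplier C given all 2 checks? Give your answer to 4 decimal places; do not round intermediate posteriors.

0.4278

After 'pass': normaliser = 0.35·0.5500 + 0.15·0.3500 + 0.75·0.1000; P(supplier A) ≈ 0.6016, P(supplier B) ≈ 0.1641, P(supplier C) ≈ 0.2344
After 'pass': normaliser = 0.35·0.6016 + 0.15·0.1641 + 0.75·0.2344; P(supplier A) ≈ 0.5124, P(supplier B) ≈ 0.0599, P(supplier C) ≈ 0.4278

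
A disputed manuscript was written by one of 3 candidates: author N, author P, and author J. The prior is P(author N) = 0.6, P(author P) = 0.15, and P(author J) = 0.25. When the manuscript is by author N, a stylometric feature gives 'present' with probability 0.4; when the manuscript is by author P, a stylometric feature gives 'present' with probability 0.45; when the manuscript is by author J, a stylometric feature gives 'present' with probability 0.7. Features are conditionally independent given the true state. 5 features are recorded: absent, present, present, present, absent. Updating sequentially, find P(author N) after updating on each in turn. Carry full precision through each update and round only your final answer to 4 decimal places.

0.5384

After 'absent': normaliser = 0.6·0.6000 + 0.55·0.1500 + 0.3·0.2500; P(author N) ≈ 0.6957, P(author P) ≈ 0.1594, P(author J) ≈ 0.1449
After 'present': normaliser = 0.4·0.6957 + 0.45·0.1594 + 0.7·0.1449; P(author N) ≈ 0.6164, P(author P) ≈ 0.1589, P(author J) ≈ 0.2247
After 'present': normaliser = 0.4·0.6164 + 0.45·0.1589 + 0.7·0.2247; P(author N) ≈ 0.5187, P(author P) ≈ 0.1504, P(author J) ≈ 0.3309
After 'present': normaliser = 0.4·0.5187 + 0.45·0.1504 + 0.7·0.3309; P(author N) ≈ 0.4094, P(author P) ≈ 0.1336, P(author J) ≈ 0.4571
After 'absent': normaliser = 0.6·0.4094 + 0.55·0.1336 + 0.3·0.4571; P(author N) ≈ 0.5384, P(author P) ≈ 0.1610, P(author J) ≈ 0.3006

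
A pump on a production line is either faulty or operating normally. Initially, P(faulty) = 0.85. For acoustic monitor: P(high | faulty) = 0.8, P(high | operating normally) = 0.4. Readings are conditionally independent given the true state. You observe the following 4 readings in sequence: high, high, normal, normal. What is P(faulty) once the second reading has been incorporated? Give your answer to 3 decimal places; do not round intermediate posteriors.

0.958

After 'high': P(faulty) = 0.8·0.8500 / (0.8·0.8500 + 0.4·0.1500) ≈ 0.9189
After 'high': P(faulty) = 0.8·0.9189 / (0.8·0.9189 + 0.4·0.0811) ≈ 0.9577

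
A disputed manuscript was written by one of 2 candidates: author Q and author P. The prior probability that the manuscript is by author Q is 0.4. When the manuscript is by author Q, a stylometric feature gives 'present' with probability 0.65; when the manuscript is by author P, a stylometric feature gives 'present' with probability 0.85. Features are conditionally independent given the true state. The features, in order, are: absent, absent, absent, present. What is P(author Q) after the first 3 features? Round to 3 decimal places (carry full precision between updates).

0.894

After 'absent': P(author Q) = 0.35·0.4000 / (0.35·0.4000 + 0.15·0.6000) ≈ 0.6087
After 'absent': P(author Q) = 0.35·0.6087 / (0.35·0.6087 + 0.15·0.3913) ≈ 0.7840
After 'absent': P(author Q) = 0.35·0.7840 / (0.35·0.7840 + 0.15·0.2160) ≈ 0.8944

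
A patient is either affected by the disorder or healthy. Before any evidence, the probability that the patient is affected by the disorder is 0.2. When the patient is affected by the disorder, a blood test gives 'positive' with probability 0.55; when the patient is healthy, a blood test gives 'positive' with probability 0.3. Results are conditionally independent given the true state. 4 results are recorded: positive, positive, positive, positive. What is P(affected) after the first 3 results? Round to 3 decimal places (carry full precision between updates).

0.606

Apply Bayes' rule sequentially, carrying P(affected) forward.
After 'positive': P(affected) = 0.55·0.2000 / (0.55·0.2000 + 0.3·0.8000) ≈ 0.3143
After 'positive': P(affected) = 0.55·0.3143 / (0.55·0.3143 + 0.3·0.6857) ≈ 0.4566
After 'positive': P(affected) = 0.55·0.4566 / (0.55·0.4566 + 0.3·0.5434) ≈ 0.6064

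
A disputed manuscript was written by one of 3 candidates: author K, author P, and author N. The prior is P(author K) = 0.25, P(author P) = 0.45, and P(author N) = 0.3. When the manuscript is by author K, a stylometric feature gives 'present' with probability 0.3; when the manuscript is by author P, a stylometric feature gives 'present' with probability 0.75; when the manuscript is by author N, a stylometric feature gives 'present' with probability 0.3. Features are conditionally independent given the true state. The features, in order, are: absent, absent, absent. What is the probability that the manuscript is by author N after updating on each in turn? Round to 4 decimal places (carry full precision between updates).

0.5259

After 'absent': normaliser = 0.7·0.2500 + 0.25·0.4500 + 0.7·0.3000; P(author K) ≈ 0.3518, P(author P) ≈ 0.2261, P(author N) ≈ 0.4221
After 'absent': normaliser = 0.7·0.3518 + 0.25·0.2261 + 0.7·0.4221; P(author K) ≈ 0.4116, P(author P) ≈ 0.0945, P(author N) ≈ 0.4939
After 'absent': normaliser = 0.7·0.4116 + 0.25·0.0945 + 0.7·0.4939; P(author K) ≈ 0.4382, P(author P) ≈ 0.0359, P(author N) ≈ 0.5259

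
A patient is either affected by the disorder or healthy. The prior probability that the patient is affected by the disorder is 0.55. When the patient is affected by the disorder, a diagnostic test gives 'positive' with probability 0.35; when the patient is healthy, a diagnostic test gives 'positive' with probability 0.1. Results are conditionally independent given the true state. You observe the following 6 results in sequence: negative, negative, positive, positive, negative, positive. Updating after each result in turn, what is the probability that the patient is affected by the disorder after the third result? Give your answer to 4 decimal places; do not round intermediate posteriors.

After 'negative': P(affected) = 0.65·0.5500 / (0.65·0.5500 + 0.9·0.4500) ≈ 0.4689
After 'negative': P(affected) = 0.65·0.4689 / (0.65·0.4689 + 0.9·0.5311) ≈ 0.3893
After 'positive': P(affected) = 0.35·0.3893 / (0.35·0.3893 + 0.1·0.6107) ≈ 0.6905

0.6905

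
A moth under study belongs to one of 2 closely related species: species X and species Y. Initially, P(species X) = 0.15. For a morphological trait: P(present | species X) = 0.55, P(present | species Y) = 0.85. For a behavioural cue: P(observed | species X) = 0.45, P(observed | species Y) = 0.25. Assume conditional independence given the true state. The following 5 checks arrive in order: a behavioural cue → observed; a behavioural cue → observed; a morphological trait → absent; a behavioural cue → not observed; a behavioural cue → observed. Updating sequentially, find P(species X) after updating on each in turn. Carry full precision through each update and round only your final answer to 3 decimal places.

After a behavioural cue='observed': P(species X) = 0.45·0.1500 / (0.45·0.1500 + 0.25·0.8500) ≈ 0.2411
After a behavioural cue='observed': P(species X) = 0.45·0.2411 / (0.45·0.2411 + 0.25·0.7589) ≈ 0.3638
After a morphological trait='absent': P(species X) = 0.45·0.3638 / (0.45·0.3638 + 0.15·0.6362) ≈ 0.6317
After a behavioural cue='not observed': P(species X) = 0.55·0.6317 / (0.55·0.6317 + 0.75·0.3683) ≈ 0.5571
After a behavioural cue='observed': P(species X) = 0.45·0.5571 / (0.45·0.5571 + 0.25·0.4429) ≈ 0.6936

0.694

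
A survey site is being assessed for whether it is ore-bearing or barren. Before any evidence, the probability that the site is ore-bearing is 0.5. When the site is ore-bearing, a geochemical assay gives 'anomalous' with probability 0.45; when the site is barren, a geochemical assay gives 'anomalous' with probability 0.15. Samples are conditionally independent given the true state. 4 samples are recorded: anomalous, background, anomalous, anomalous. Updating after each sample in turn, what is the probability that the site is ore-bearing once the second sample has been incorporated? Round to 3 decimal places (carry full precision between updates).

After 'anomalous': P(ore) = 0.45·0.5000 / (0.45·0.5000 + 0.15·0.5000) ≈ 0.7500
After 'background': P(ore) = 0.55·0.7500 / (0.55·0.7500 + 0.85·0.2500) ≈ 0.6600

0.660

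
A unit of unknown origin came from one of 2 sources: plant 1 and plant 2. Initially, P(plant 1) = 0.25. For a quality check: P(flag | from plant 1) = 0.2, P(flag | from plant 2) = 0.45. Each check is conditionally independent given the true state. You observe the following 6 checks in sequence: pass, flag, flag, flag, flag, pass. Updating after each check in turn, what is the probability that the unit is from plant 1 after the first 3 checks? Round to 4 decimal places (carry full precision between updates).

0.0874

After 'pass': P(plant 1) = 0.8·0.2500 / (0.8·0.2500 + 0.55·0.7500) ≈ 0.3265
After 'flag': P(plant 1) = 0.2·0.3265 / (0.2·0.3265 + 0.45·0.6735) ≈ 0.1773
After 'flag': P(plant 1) = 0.2·0.1773 / (0.2·0.1773 + 0.45·0.8227) ≈ 0.0874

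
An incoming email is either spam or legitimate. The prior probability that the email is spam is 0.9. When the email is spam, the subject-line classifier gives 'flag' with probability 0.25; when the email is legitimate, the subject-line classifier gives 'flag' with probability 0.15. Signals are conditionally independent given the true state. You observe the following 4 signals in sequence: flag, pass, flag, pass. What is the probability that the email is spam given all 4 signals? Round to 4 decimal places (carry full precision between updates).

After 'flag': P(spam) = 0.25·0.9000 / (0.25·0.9000 + 0.15·0.1000) ≈ 0.9375
After 'pass': P(spam) = 0.75·0.9375 / (0.75·0.9375 + 0.85·0.0625) ≈ 0.9298
After 'flag': P(spam) = 0.25·0.9298 / (0.25·0.9298 + 0.15·0.0702) ≈ 0.9566
After 'pass': P(spam) = 0.75·0.9566 / (0.75·0.9566 + 0.85·0.0434) ≈ 0.9511

0.9511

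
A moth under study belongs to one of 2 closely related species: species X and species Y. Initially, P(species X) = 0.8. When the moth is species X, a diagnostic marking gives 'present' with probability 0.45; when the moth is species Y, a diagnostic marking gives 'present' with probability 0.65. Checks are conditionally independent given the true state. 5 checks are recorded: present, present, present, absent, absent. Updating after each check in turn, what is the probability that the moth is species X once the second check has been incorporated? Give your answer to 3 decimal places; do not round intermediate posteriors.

After 'present': P(species X) = 0.45·0.8000 / (0.45·0.8000 + 0.65·0.2000) ≈ 0.7347
After 'present': P(species X) = 0.45·0.7347 / (0.45·0.7347 + 0.65·0.2653) ≈ 0.6572

0.657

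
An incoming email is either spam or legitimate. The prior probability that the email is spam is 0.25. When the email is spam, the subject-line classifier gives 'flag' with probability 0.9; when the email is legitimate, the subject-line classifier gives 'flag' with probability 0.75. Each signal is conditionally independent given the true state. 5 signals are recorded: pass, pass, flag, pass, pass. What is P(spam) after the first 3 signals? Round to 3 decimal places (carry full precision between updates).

Each posterior becomes the prior for the next update.
After 'pass': P(spam) = 0.1·0.2500 / (0.1·0.2500 + 0.25·0.7500) ≈ 0.1176
After 'pass': P(spam) = 0.1·0.1176 / (0.1·0.1176 + 0.25·0.8824) ≈ 0.0506
After 'flag': P(spam) = 0.9·0.0506 / (0.9·0.0506 + 0.75·0.9494) ≈ 0.0602

0.060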